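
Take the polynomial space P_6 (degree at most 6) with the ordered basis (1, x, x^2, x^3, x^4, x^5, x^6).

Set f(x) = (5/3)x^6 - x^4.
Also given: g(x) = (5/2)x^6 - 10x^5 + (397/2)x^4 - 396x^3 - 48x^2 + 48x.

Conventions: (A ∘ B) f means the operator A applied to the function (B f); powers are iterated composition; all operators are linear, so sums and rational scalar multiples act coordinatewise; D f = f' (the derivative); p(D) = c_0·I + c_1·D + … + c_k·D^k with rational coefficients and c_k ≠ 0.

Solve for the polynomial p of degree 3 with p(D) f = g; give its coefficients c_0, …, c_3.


c_0 = 3/2, c_1 = -1, c_2 = 4, c_3 = -2

D^0 f = (5/3)x^6 - x^4
D^1 f = 10x^5 - 4x^3
D^2 f = 50x^4 - 12x^2
D^3 f = 200x^3 - 24x
matching coefficients of g against c_0 f + c_1 Df + … from the top degree down determines the c_i
solution: c_0 = 3/2, c_1 = -1, c_2 = 4, c_3 = -2


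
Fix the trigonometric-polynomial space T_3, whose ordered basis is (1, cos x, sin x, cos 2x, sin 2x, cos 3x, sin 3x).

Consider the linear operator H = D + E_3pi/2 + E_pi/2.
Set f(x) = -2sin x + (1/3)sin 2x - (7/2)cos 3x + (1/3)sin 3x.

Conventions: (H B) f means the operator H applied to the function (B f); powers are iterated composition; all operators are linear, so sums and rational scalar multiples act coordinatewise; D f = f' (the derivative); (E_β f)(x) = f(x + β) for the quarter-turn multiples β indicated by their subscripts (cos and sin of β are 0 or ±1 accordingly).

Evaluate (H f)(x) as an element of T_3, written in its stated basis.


D f = -2cos x + (2/3)cos 2x + cos 3x + (21/2)sin 3x
E_3pi/2 f = 2cos x - (1/3)sin 2x + (1/3)cos 3x + (7/2)sin 3x
E_pi/2 f = -2cos x - (1/3)sin 2x - (1/3)cos 3x - (7/2)sin 3x
(D + E_3pi/2 + E_pi/2) f = -2cos x + (2/3)cos 2x - (2/3)sin 2x + cos 3x + (21/2)sin 3x

g(x) = -2cos x + (2/3)cos 2x - (2/3)sin 2x + cos 3x + (21/2)sin 3x


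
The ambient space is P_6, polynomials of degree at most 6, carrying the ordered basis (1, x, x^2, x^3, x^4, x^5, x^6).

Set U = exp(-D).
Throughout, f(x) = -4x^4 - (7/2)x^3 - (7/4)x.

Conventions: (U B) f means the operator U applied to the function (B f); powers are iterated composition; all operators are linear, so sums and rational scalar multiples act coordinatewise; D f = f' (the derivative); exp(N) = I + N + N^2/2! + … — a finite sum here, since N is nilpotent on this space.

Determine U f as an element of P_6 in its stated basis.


the image equals g(x) = -4x^4 + (25/2)x^3 - (27/2)x^2 + (15/4)x + 5/4

order-1 term: 16x^3 + (21/2)x^2 + 7/4
order-2 term: -24x^2 - (21/2)x
order-3 term: 16x + 7/2
order-4 term: -4
the series for exp(-D) f terminates at order 4
exp(-D) f = -4x^4 + (25/2)x^3 - (27/2)x^2 + (15/4)x + 5/4


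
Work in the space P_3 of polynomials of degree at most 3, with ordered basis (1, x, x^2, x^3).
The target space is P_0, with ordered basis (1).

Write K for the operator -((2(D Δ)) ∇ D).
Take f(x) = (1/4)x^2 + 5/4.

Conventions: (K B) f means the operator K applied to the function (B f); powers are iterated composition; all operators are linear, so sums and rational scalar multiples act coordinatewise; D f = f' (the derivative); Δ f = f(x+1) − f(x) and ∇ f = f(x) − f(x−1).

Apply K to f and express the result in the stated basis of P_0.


g(x) = 0

D f = (1/2)x
∇ D f = 1/2
Δ (∇ D) f = 0
D Δ (∇ D) f = 0
(2(D Δ)) (∇ D) f = 0
(-((2(D Δ)) ∇ D)) f = 0


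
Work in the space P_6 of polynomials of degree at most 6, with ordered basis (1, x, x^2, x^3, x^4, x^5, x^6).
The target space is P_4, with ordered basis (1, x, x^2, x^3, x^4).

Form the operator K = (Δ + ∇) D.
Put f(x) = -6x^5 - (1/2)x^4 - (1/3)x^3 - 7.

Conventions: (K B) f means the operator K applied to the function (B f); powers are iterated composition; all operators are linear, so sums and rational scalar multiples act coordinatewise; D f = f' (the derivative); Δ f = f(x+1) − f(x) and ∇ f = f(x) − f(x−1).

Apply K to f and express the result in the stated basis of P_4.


the image equals g(x) = -240x^3 - 12x^2 - 244x - 4

D f = -30x^4 - 2x^3 - x^2
Δ D f = -120x^3 - 186x^2 - 128x - 33
∇ D f = -120x^3 + 174x^2 - 116x + 29
(Δ + ∇) D f = -240x^3 - 12x^2 - 244x - 4


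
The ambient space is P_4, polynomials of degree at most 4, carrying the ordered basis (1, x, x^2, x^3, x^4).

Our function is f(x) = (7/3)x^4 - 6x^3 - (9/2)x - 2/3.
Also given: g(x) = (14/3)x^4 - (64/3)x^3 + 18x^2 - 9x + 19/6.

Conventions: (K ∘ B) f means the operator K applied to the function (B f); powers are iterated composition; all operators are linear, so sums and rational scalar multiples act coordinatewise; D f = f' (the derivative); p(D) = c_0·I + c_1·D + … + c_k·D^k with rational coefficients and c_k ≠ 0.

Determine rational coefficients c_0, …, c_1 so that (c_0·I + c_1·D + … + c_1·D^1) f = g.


D^0 f = (7/3)x^4 - 6x^3 - (9/2)x - 2/3
D^1 f = (28/3)x^3 - 18x^2 - 9/2
matching coefficients of g against c_0 f + c_1 Df + … from the top degree down determines the c_i
solution: c_0 = 2, c_1 = -1

p(D) = 2·I − D, i.e. c_0 = 2, c_1 = -1


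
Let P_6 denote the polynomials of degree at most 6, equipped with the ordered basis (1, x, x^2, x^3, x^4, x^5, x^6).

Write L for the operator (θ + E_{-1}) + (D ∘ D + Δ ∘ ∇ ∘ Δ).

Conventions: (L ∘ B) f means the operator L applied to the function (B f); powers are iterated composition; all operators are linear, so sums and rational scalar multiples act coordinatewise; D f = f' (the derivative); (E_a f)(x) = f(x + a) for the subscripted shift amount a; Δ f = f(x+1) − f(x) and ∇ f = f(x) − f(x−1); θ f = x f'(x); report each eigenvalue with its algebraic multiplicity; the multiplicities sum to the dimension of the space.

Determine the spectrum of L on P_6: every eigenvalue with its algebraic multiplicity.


image of 1: 1
image of x: 2x - 1
image of x^2: 3x^2 - 2x + 3
image of x^3: 4x^3 - 3x^2 + 9x + 5
image of x^4: 5x^4 - 4x^3 + 18x^2 + 20x + 13
image of x^5: 6x^5 - 5x^4 + 30x^3 + 50x^2 + 65x + 29
image of x^6: 7x^6 - 6x^5 + 45x^4 + 100x^3 + 195x^2 + 174x + 61
the matrix is upper triangular; its diagonal is (1, 2, 3, 4, 5, 6, 7)
for a triangular matrix the eigenvalues are the diagonal entries, with algebraic multiplicity their repetition count

λ = 1 (multiplicity 1), λ = 2 (multiplicity 1), λ = 3 (multiplicity 1), λ = 4 (multiplicity 1), λ = 5 (multiplicity 1), λ = 6 (multiplicity 1), λ = 7 (multiplicity 1)


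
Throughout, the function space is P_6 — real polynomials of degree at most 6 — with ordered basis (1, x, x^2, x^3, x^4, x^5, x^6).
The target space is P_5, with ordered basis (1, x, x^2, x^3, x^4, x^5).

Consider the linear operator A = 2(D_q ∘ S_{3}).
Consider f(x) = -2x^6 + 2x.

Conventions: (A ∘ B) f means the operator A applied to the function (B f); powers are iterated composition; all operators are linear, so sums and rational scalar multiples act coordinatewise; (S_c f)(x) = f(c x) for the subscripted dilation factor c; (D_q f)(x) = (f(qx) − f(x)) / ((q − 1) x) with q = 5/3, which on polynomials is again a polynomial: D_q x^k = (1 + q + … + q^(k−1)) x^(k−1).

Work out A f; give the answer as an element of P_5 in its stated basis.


S_{3} f = -1458x^6 + 6x
D_q S_{3} f = -44688x^5 + 6
(2(D_q ∘ S_{3})) f = -89376x^5 + 12

the result is g(x) = -89376x^5 + 12


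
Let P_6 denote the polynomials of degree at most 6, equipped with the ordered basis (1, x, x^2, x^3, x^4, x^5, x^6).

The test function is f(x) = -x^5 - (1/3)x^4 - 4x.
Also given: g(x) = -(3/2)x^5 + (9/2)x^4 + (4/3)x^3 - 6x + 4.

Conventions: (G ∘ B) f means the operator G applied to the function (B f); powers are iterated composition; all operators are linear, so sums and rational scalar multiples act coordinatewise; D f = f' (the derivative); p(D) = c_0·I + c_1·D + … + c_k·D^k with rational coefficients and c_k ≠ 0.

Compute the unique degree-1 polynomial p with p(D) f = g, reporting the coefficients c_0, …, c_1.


p(D) = (3/2)·I − D, i.e. c_0 = 3/2, c_1 = -1

D^0 f = -x^5 - (1/3)x^4 - 4x
D^1 f = -5x^4 - (4/3)x^3 - 4
matching coefficients of g against c_0 f + c_1 Df + … from the top degree down determines the c_i
solution: c_0 = 3/2, c_1 = -1


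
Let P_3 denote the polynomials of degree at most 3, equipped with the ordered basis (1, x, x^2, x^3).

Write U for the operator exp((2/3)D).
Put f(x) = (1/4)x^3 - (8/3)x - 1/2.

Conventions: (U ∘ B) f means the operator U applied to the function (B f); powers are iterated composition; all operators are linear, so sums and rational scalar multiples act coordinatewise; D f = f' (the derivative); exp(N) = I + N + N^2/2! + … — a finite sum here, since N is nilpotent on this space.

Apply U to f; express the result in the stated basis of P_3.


g(x) = (1/4)x^3 + (1/2)x^2 - (7/3)x - 119/54

order-1 term: (1/2)x^2 - 16/9
order-2 term: (1/3)x
order-3 term: 2/27
the series for exp((2/3)D) f terminates at order 3
exp((2/3)D) f = (1/4)x^3 + (1/2)x^2 - (7/3)x - 119/54


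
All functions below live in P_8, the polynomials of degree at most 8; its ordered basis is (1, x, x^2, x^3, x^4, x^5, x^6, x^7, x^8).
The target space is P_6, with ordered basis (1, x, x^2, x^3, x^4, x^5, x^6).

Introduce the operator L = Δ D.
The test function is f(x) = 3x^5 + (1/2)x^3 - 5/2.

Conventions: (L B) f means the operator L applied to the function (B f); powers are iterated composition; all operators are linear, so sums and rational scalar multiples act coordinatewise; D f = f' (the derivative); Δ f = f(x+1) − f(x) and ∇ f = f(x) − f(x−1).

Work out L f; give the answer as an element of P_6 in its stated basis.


the result is g(x) = 60x^3 + 90x^2 + 63x + 33/2

D f = 15x^4 + (3/2)x^2
Δ D f = 60x^3 + 90x^2 + 63x + 33/2


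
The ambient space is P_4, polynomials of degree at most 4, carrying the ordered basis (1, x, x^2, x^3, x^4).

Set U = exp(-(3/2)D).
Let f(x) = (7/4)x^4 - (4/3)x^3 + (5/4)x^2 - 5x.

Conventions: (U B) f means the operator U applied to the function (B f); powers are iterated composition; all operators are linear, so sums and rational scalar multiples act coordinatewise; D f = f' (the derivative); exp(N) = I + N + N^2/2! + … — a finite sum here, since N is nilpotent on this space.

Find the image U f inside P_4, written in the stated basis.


the image equals g(x) = (7/4)x^4 - (71/6)x^3 + (247/8)x^2 - (331/8)x + 1515/64

order-1 term: -(21/2)x^3 + 6x^2 - (15/4)x + 15/2
order-2 term: (189/8)x^2 - 9x + 45/16
order-3 term: -(189/8)x + 9/2
order-4 term: 567/64
the series for exp(-(3/2)D) f terminates at order 4
exp(-(3/2)D) f = (7/4)x^4 - (71/6)x^3 + (247/8)x^2 - (331/8)x + 1515/64


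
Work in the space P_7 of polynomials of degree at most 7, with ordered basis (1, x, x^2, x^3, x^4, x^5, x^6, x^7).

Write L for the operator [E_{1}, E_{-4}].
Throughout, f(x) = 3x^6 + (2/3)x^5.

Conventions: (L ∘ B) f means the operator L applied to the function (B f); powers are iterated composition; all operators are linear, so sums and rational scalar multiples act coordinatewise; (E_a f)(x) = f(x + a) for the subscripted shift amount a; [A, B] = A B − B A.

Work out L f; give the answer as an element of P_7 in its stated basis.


the image equals g(x) = 0

E_{-4} f = 3x^6 - (214/3)x^5 + (2120/3)x^4 - (11200/3)x^3 + (33280/3)x^2 - (52736/3)x + 34816/3
E_{1} E_{-4} f = 3x^6 - (160/3)x^5 + 395x^4 - 1560x^3 + 3465x^2 - 4104x + 2025
E_{1} f = 3x^6 + (56/3)x^5 + (145/3)x^4 + (200/3)x^3 + (155/3)x^2 + (64/3)x + 11/3
E_{-4} E_{1} f = 3x^6 - (160/3)x^5 + 395x^4 - 1560x^3 + 3465x^2 - 4104x + 2025
[E_{1}, E_{-4}] f = 0


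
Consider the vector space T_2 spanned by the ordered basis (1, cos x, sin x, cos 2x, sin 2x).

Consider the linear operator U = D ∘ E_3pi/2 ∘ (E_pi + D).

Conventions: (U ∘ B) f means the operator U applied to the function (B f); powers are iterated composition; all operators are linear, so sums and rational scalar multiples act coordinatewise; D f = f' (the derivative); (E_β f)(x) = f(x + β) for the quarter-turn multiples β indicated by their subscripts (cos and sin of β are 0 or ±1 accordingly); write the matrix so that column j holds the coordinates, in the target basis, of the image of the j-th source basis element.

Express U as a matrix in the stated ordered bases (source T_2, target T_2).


the matrix is [[0, 0, 0, 0, 0]; [0, -1, 1, 0, 0]; [0, -1, -1, 0, 0]; [0, 0, 0, 4, -2]; [0, 0, 0, 2, 4]] (rows listed top to bottom)

image of 1: 0
image of cos x: -cos x - sin x
image of sin x: cos x - sin x
image of cos 2x: 4cos 2x + 2sin 2x
image of sin 2x: -2cos 2x + 4sin 2x
each image's coordinates form column j of the matrix


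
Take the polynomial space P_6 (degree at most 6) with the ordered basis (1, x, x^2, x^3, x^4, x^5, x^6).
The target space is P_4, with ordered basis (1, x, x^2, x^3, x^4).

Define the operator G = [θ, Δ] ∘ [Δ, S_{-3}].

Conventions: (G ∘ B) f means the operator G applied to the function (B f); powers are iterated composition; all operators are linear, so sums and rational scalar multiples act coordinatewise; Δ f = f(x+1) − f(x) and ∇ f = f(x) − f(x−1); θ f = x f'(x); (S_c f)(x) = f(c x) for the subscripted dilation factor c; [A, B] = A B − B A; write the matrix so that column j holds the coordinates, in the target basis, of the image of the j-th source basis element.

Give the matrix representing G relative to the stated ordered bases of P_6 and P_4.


the matrix is [[0, 0, -24, 288, -2496, 19200, -139392]; [0, 0, 0, 216, -3456, 37440, -345600]; [0, 0, 0, 0, -1296, 25920, -336960]; [0, 0, 0, 0, 0, 6480, -155520]; [0, 0, 0, 0, 0, 0, -29160]] (rows listed top to bottom)

image of 1: 0
image of x: 0
image of x^2: -24
image of x^3: 216x + 288
image of x^4: -1296x^2 - 3456x - 2496
image of x^5: 6480x^3 + 25920x^2 + 37440x + 19200
image of x^6: -29160x^4 - 155520x^3 - 336960x^2 - 345600x - 139392
each image's coordinates form column j of the matrix


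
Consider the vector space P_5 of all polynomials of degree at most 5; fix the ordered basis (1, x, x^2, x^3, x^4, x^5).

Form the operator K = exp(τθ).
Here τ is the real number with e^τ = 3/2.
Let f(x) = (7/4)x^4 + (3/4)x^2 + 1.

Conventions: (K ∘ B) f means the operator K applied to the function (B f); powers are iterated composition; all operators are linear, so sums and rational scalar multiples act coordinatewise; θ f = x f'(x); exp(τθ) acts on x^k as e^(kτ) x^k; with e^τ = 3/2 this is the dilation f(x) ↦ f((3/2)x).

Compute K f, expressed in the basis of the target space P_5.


exp(τθ) x^k = e^(kτ) x^k; with e^τ = 3/2 this sends x^k to (3/2)^k x^k
x^2 ↦ 9/4 x^2
x^4 ↦ 81/16 x^4
applying this coordinatewise to f: exp(τθ) f = (567/64)x^4 + (27/16)x^2 + 1

the result is g(x) = (567/64)x^4 + (27/16)x^2 + 1


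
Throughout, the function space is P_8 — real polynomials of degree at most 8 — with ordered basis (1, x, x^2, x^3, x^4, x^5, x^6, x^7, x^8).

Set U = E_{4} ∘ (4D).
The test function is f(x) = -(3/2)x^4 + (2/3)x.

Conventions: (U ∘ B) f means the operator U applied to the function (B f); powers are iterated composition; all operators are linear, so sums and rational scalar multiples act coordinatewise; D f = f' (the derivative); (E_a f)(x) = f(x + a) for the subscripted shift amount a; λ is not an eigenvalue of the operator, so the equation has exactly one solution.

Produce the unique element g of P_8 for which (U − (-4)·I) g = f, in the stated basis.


g(x) = -(3/8)x^4 + (3/2)x^3 + (27/2)x^2 + (55/6)x - 559/6

write g with unknown coordinates in the stated basis and equate coefficients in (U − (-4)·I) g = f
solving from the highest basis element down gives g = -(3/8)x^4 + (3/2)x^3 + (27/2)x^2 + (55/6)x - 559/6
check: U g = -6x^3 - 54x^2 - 36x + 1118/3
so U g − (-4)·g = -(3/2)x^4 + (2/3)x = f ✓


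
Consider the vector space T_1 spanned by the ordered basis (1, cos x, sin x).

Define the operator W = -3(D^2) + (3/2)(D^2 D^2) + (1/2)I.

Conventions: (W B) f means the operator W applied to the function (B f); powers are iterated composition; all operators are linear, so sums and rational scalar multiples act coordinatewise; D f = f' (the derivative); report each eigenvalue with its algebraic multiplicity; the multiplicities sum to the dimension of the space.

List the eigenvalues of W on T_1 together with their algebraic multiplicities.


image of 1: 1/2
image of cos x: 5cos x
image of sin x: 5sin x
the matrix is diagonal; its diagonal is (1/2, 5, 5)
for a triangular matrix the eigenvalues are the diagonal entries, with algebraic multiplicity their repetition count

λ = 1/2 (multiplicity 1), λ = 5 (multiplicity 2)


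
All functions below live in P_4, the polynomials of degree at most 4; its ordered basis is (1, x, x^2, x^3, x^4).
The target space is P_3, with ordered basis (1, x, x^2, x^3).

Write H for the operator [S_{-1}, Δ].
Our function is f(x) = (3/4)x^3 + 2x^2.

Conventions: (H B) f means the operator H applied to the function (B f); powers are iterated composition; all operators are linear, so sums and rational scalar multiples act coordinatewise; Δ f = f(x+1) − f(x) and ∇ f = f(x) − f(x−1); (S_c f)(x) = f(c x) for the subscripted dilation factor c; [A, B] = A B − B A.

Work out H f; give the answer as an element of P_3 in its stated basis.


the image equals g(x) = (9/2)x^2 - 8x + 3/2

Δ f = (9/4)x^2 + (25/4)x + 11/4
S_{-1} Δ f = (9/4)x^2 - (25/4)x + 11/4
S_{-1} f = -(3/4)x^3 + 2x^2
Δ S_{-1} f = -(9/4)x^2 + (7/4)x + 5/4
[S_{-1}, Δ] f = (9/2)x^2 - 8x + 3/2


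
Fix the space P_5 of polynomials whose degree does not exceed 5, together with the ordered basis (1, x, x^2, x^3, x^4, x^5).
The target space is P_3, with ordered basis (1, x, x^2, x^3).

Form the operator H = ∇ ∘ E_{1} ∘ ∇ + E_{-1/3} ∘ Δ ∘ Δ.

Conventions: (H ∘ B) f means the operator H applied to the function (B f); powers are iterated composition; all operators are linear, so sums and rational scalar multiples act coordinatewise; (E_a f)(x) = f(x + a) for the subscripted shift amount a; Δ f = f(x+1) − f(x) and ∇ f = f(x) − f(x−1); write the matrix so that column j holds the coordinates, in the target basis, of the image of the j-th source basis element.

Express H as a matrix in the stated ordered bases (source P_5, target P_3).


image of 1: 0
image of x: 0
image of x^2: 4
image of x^3: 12x + 4
image of x^4: 24x^2 + 16x + 28/3
image of x^5: 40x^3 + 40x^2 + (140/3)x + 340/27
each image's coordinates form column j of the matrix

the matrix is [[0, 0, 4, 4, 28/3, 340/27]; [0, 0, 0, 12, 16, 140/3]; [0, 0, 0, 0, 24, 40]; [0, 0, 0, 0, 0, 40]] (rows listed top to bottom)


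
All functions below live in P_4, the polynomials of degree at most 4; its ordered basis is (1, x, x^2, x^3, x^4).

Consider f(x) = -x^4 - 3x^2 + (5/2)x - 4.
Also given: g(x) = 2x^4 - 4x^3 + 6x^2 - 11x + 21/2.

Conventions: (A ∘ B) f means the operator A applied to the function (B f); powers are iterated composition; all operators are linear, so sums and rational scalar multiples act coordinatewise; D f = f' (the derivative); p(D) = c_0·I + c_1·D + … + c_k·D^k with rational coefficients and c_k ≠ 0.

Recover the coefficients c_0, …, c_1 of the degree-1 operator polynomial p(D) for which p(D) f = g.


D^0 f = -x^4 - 3x^2 + (5/2)x - 4
D^1 f = -4x^3 - 6x + 5/2
matching coefficients of g against c_0 f + c_1 Df + … from the top degree down determines the c_i
solution: c_0 = -2, c_1 = 1

p(D) = -2·I + D, i.e. c_0 = -2, c_1 = 1


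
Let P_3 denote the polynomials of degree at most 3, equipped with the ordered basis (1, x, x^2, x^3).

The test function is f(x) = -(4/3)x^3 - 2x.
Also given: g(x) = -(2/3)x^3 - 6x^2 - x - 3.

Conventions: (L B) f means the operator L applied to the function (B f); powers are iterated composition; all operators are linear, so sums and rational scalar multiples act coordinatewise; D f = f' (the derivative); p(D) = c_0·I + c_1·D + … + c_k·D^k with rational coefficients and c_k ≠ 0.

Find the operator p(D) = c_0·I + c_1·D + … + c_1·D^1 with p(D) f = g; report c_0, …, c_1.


c_0 = 1/2, c_1 = 3/2

D^0 f = -(4/3)x^3 - 2x
D^1 f = -4x^2 - 2
matching coefficients of g against c_0 f + c_1 Df + … from the top degree down determines the c_i
solution: c_0 = 1/2, c_1 = 3/2


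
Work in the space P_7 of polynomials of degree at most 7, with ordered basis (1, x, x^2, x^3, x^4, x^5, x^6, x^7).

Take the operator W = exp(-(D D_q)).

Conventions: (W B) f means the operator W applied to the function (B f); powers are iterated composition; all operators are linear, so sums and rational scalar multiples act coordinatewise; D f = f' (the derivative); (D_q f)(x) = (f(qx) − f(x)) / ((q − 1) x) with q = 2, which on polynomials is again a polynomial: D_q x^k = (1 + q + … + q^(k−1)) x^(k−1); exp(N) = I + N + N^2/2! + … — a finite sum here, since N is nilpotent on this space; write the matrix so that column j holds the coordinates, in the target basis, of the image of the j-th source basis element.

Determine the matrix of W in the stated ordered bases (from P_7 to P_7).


image of 1: 1
image of x: x
image of x^2: x^2 - 3
image of x^3: x^3 - 14x
image of x^4: x^4 - 45x^2 + 135/2
image of x^5: x^5 - 124x^3 + 868x
image of x^6: x^6 - 315x^4 + (14175/2)x^2 - 14175/2
image of x^7: x^7 - 762x^5 + 47244x^3 - 220472x
each image's coordinates form column j of the matrix

the matrix is [[1, 0, -3, 0, 135/2, 0, -14175/2, 0]; [0, 1, 0, -14, 0, 868, 0, -220472]; [0, 0, 1, 0, -45, 0, 14175/2, 0]; [0, 0, 0, 1, 0, -124, 0, 47244]; [0, 0, 0, 0, 1, 0, -315, 0]; [0, 0, 0, 0, 0, 1, 0, -762]; [0, 0, 0, 0, 0, 0, 1, 0]; [0, 0, 0, 0, 0, 0, 0, 1]] (rows listed top to bottom)


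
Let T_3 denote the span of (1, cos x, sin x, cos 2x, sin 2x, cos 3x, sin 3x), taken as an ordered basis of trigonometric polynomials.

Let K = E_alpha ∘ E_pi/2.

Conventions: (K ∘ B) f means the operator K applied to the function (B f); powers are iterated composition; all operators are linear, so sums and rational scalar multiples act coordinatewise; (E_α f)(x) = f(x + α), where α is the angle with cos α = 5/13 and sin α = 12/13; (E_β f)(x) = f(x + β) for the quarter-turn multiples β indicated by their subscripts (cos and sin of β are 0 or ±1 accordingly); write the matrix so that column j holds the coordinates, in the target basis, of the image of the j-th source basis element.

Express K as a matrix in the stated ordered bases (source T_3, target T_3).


image of 1: 1
image of cos x: -(12/13)cos x - (5/13)sin x
image of sin x: (5/13)cos x - (12/13)sin x
image of cos 2x: (119/169)cos 2x + (120/169)sin 2x
image of sin 2x: -(120/169)cos 2x + (119/169)sin 2x
image of cos 3x: -(828/2197)cos 3x - (2035/2197)sin 3x
image of sin 3x: (2035/2197)cos 3x - (828/2197)sin 3x
each image's coordinates form column j of the matrix

the matrix is [[1, 0, 0, 0, 0, 0, 0]; [0, -12/13, 5/13, 0, 0, 0, 0]; [0, -5/13, -12/13, 0, 0, 0, 0]; [0, 0, 0, 119/169, -120/169, 0, 0]; [0, 0, 0, 120/169, 119/169, 0, 0]; [0, 0, 0, 0, 0, -828/2197, 2035/2197]; [0, 0, 0, 0, 0, -2035/2197, -828/2197]] (rows listed top to bottom)


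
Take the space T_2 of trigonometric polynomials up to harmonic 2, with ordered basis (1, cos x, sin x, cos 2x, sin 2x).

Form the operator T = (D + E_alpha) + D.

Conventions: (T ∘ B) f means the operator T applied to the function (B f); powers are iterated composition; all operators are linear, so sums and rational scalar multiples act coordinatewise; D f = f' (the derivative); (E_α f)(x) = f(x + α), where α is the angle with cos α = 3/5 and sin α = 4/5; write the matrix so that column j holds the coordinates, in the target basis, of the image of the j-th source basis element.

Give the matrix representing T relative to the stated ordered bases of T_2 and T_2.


image of 1: 1
image of cos x: (3/5)cos x - (14/5)sin x
image of sin x: (14/5)cos x + (3/5)sin x
image of cos 2x: -(7/25)cos 2x - (124/25)sin 2x
image of sin 2x: (124/25)cos 2x - (7/25)sin 2x
each image's coordinates form column j of the matrix

the matrix is [[1, 0, 0, 0, 0]; [0, 3/5, 14/5, 0, 0]; [0, -14/5, 3/5, 0, 0]; [0, 0, 0, -7/25, 124/25]; [0, 0, 0, -124/25, -7/25]] (rows listed top to bottom)


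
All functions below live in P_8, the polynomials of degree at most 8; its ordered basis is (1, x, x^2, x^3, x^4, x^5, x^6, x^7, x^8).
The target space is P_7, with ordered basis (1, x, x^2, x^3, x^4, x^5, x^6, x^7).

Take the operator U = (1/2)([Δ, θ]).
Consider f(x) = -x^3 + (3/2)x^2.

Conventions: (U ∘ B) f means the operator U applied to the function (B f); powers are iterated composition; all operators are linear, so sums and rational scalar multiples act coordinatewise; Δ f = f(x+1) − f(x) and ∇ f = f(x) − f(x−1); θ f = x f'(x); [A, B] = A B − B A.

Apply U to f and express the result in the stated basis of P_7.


the result is g(x) = -(3/2)x^2 - (3/2)x

θ f = -3x^3 + 3x^2
Δ θ f = -9x^2 - 3x
Δ f = -3x^2 + 1/2
θ Δ f = -6x^2
[Δ, θ] f = -3x^2 - 3x
((1/2)([Δ, θ])) f = -(3/2)x^2 - (3/2)x


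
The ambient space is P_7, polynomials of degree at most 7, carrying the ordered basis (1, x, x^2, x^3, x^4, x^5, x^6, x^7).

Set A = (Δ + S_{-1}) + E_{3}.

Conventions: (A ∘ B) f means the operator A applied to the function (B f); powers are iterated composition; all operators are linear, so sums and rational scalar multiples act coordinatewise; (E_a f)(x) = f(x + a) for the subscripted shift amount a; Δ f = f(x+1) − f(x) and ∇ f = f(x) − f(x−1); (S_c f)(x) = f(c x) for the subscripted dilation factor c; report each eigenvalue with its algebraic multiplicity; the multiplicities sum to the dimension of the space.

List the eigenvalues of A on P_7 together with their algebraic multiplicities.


image of 1: 2
image of x: 4
image of x^2: 2x^2 + 8x + 10
image of x^3: 12x^2 + 30x + 28
image of x^4: 2x^4 + 16x^3 + 60x^2 + 112x + 82
image of x^5: 20x^4 + 100x^3 + 280x^2 + 410x + 244
image of x^6: 2x^6 + 24x^5 + 150x^4 + 560x^3 + 1230x^2 + 1464x + 730
image of x^7: 28x^6 + 210x^5 + 980x^4 + 2870x^3 + 5124x^2 + 5110x + 2188
the matrix is upper triangular; its diagonal is (2, 0, 2, 0, 2, 0, 2, 0)
for a triangular matrix the eigenvalues are the diagonal entries, with algebraic multiplicity their repetition count

λ = 0 (multiplicity 4), λ = 2 (multiplicity 4)


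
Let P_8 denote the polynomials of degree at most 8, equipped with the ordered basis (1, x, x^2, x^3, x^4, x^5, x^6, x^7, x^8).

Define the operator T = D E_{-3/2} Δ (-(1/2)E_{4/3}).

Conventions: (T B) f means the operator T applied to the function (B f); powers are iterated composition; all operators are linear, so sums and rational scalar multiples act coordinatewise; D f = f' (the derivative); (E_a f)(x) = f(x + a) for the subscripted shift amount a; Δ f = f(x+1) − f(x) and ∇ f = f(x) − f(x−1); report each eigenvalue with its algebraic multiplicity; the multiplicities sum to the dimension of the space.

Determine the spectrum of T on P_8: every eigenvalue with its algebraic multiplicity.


λ = 0 (multiplicity 9)

image of 1: 0
image of x: 0
image of x^2: -1
image of x^3: -3x - 1
image of x^4: -6x^2 - 4x - 7/6
image of x^5: -10x^3 - 10x^2 - (35/6)x - 65/54
image of x^6: -15x^4 - 20x^3 - (35/2)x^2 - (65/9)x - 521/432
image of x^7: -21x^5 - 35x^4 - (245/6)x^3 - (455/18)x^2 - (3647/432)x - 1519/1296
image of x^8: -28x^6 - 56x^5 - (245/3)x^4 - (1820/27)x^3 - (3647/108)x^2 - (1519/162)x - 13021/11664
the matrix is upper triangular; its diagonal is (0, 0, 0, 0, 0, 0, 0, 0, 0)
for a triangular matrix the eigenvalues are the diagonal entries, with algebraic multiplicity their repetition count


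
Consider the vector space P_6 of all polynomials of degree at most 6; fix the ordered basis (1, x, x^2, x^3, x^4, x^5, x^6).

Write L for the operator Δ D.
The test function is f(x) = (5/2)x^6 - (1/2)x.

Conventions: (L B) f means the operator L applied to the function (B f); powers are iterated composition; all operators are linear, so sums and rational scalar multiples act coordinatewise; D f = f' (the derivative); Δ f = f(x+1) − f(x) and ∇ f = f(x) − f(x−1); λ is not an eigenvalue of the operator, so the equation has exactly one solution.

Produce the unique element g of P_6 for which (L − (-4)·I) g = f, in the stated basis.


write g with unknown coordinates in the stated basis and equate coefficients in (L − (-4)·I) g = f
solving from the highest basis element down gives g = (5/8)x^6 - (75/16)x^4 - (75/8)x^3 + (75/16)x^2 + (373/16)x + 135/16
check: L g = (75/4)x^4 + (75/2)x^3 - (75/4)x^2 - (375/4)x - 135/4
so L g − (-4)·g = (5/2)x^6 - (1/2)x = f ✓

the image equals g(x) = (5/8)x^6 - (75/16)x^4 - (75/8)x^3 + (75/16)x^2 + (373/16)x + 135/16


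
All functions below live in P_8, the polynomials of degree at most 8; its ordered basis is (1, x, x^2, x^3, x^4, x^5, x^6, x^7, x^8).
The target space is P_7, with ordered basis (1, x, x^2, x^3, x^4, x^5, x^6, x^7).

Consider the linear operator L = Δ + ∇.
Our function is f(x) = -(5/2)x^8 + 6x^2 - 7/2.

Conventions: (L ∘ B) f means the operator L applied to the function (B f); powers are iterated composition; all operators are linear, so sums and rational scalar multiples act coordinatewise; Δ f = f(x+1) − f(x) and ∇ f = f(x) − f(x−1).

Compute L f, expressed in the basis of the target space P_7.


g(x) = -40x^7 - 280x^5 - 280x^3 - 16x

Δ f = -20x^7 - 70x^6 - 140x^5 - 175x^4 - 140x^3 - 70x^2 - 8x + 7/2
∇ f = -20x^7 + 70x^6 - 140x^5 + 175x^4 - 140x^3 + 70x^2 - 8x - 7/2
(Δ + ∇) f = -40x^7 - 280x^5 - 280x^3 - 16x


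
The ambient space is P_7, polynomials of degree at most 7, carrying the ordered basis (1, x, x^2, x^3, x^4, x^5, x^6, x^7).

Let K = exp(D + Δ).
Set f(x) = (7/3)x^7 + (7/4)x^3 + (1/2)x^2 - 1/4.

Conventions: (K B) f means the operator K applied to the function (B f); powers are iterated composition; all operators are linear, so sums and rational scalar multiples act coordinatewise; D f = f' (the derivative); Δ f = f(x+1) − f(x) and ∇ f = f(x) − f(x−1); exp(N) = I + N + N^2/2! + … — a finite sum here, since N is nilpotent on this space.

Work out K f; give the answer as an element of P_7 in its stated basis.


g(x) = (7/3)x^7 + (98/3)x^6 + 245x^5 + 1225x^4 + (50981/12)x^3 + 9958x^2 + (172231/12)x + 19377/2

order-1 term: (98/3)x^6 + 49x^5 + (245/3)x^4 + (245/3)x^3 + (119/2)x^2 + (283/12)x + 55/12
order-2 term: 196x^5 + 490x^4 + (2695/3)x^3 + 980x^2 + (1876/3)x + 1055/6
order-3 term: (1960/3)x^4 + 1960x^3 + 3430x^2 + 3185x + 3815/3
order-4 term: (3920/3)x^3 + 3920x^2 + (16660/3)x + 9310/3
order-5 term: 1568x^2 + 3920x + 9800/3
order-6 term: (3136/3)x + 1568
order-7 term: 896/3
the series for exp(D + Δ) f terminates at order 7
exp(D + Δ) f = (7/3)x^7 + (98/3)x^6 + 245x^5 + 1225x^4 + (50981/12)x^3 + 9958x^2 + (172231/12)x + 19377/2


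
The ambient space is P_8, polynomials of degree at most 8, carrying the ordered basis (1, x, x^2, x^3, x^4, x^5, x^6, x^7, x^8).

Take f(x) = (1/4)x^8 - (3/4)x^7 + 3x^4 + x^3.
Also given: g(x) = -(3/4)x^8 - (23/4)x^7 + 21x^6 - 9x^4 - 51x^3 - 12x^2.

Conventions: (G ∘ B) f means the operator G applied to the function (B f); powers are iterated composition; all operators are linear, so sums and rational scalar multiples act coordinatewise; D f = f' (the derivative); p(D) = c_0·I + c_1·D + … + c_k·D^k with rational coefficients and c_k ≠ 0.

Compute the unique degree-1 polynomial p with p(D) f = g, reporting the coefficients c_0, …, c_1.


p(D) = -3·I − 4·D, i.e. c_0 = -3, c_1 = -4

D^0 f = (1/4)x^8 - (3/4)x^7 + 3x^4 + x^3
D^1 f = 2x^7 - (21/4)x^6 + 12x^3 + 3x^2
matching coefficients of g against c_0 f + c_1 Df + … from the top degree down determines the c_i
solution: c_0 = -3, c_1 = -4


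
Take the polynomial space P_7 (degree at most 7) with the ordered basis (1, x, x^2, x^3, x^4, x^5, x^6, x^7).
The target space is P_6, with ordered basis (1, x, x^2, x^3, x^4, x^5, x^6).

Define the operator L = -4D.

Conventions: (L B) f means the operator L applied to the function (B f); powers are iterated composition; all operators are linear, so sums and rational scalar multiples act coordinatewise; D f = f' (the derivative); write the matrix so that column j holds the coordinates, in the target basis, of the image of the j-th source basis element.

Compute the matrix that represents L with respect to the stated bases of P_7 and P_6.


the matrix is [[0, -4, 0, 0, 0, 0, 0, 0]; [0, 0, -8, 0, 0, 0, 0, 0]; [0, 0, 0, -12, 0, 0, 0, 0]; [0, 0, 0, 0, -16, 0, 0, 0]; [0, 0, 0, 0, 0, -20, 0, 0]; [0, 0, 0, 0, 0, 0, -24, 0]; [0, 0, 0, 0, 0, 0, 0, -28]] (rows listed top to bottom)

image of 1: 0
image of x: -4
image of x^2: -8x
image of x^3: -12x^2
image of x^4: -16x^3
image of x^5: -20x^4
image of x^6: -24x^5
image of x^7: -28x^6
each image's coordinates form column j of the matrix


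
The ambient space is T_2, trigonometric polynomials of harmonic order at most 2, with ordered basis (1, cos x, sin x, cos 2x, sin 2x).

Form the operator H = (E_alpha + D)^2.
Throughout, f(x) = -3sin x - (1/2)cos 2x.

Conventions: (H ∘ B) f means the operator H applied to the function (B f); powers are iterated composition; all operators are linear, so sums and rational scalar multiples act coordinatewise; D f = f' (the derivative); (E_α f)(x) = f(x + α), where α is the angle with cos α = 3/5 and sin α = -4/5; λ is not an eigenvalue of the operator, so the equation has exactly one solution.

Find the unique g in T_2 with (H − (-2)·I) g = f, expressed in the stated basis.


the result is g(x) = (9/68)cos x - (87/68)sin x - (89/238)cos 2x + (26/119)sin 2x

write g with unknown coordinates in the stated basis and equate coefficients in (H − (-2)·I) g = f
solving from the highest basis element down gives g = (9/68)cos x - (87/68)sin x - (89/238)cos 2x + (26/119)sin 2x
check: H g = -(9/34)cos x - (15/34)sin x + (59/238)cos 2x - (52/119)sin 2x
so H g − (-2)·g = -3sin x - (1/2)cos 2x = f ✓


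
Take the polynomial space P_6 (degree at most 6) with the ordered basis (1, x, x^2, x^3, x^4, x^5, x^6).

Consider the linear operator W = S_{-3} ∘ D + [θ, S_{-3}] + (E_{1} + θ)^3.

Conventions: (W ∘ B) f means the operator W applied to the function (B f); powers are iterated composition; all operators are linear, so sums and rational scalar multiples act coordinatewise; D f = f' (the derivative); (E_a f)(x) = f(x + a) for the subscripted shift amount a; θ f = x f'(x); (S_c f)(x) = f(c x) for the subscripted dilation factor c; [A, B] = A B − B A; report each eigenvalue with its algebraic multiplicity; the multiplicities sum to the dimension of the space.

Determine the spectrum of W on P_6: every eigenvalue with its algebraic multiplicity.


λ = 1 (multiplicity 1), λ = 8 (multiplicity 1), λ = 27 (multiplicity 1), λ = 64 (multiplicity 1), λ = 125 (multiplicity 1), λ = 216 (multiplicity 1), λ = 343 (multiplicity 1)

image of 1: 1
image of x: 8x + 8
image of x^2: 27x^2 + 32x + 25
image of x^3: 64x^3 + 138x^2 + 138x + 72
image of x^4: 125x^4 + 136x^3 + 438x^2 + 432x + 193
image of x^5: 216x^5 + 860x^4 + 1060x^3 + 1500x^2 + 1280x + 508
image of x^6: 343x^6 - 696x^5 + 2175x^4 + 3960x^3 + 4875x^2 + 3732x + 1341
the matrix is upper triangular; its diagonal is (1, 8, 27, 64, 125, 216, 343)
for a triangular matrix the eigenvalues are the diagonal entries, with algebraic multiplicity their repetition count


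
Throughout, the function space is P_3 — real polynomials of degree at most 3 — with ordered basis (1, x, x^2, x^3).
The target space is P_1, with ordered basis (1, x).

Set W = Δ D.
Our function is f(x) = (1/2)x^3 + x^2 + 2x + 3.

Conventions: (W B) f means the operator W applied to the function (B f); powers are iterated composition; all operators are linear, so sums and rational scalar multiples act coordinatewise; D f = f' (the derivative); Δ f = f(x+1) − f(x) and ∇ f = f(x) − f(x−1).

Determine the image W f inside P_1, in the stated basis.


the result is g(x) = 3x + 7/2

D f = (3/2)x^2 + 2x + 2
Δ D f = 3x + 7/2


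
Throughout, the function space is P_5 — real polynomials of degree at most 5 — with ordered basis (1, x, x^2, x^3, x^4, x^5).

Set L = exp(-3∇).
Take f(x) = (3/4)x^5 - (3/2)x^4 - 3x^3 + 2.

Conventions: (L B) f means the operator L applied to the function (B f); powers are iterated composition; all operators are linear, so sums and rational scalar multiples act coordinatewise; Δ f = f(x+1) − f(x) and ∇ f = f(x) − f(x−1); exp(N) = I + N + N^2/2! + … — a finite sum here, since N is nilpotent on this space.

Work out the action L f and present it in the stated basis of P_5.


order-1 term: -(45/4)x^4 + (81/2)x^3 - (45/2)x^2 + (9/4)x + 9/4
order-2 term: (135/2)x^3 - (567/2)x^2 + (1269/4)x - 459/4
order-3 term: -(405/2)x^2 + (1539/2)x - 2673/4
order-4 term: (1215/4)x - 729
order-5 term: -729/4
the series for exp(-3∇) f terminates at order 5
exp(-3∇) f = (3/4)x^5 - (51/4)x^4 + 105x^3 - (1017/2)x^2 + (5571/4)x - 1690

g(x) = (3/4)x^5 - (51/4)x^4 + 105x^3 - (1017/2)x^2 + (5571/4)x - 1690


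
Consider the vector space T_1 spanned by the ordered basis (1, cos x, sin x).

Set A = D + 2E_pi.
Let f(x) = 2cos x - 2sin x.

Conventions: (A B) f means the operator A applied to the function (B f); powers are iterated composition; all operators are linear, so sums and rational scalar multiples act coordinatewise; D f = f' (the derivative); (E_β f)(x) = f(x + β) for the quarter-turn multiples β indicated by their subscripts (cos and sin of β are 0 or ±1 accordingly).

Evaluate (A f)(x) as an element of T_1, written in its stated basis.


D f = -2cos x - 2sin x
E_pi f = -2cos x + 2sin x
(2E_pi) f = -4cos x + 4sin x
(D + 2E_pi) f = -6cos x + 2sin x

g(x) = -6cos x + 2sin x


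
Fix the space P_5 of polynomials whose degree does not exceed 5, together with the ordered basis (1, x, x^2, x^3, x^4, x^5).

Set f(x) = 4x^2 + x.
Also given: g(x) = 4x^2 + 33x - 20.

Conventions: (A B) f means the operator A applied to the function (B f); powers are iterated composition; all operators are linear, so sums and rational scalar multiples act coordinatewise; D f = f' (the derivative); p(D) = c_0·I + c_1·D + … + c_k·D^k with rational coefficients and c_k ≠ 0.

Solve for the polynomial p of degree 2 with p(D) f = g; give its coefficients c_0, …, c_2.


c_0 = 1, c_1 = 4, c_2 = -3

D^0 f = 4x^2 + x
D^1 f = 8x + 1
D^2 f = 8
matching coefficients of g against c_0 f + c_1 Df + … from the top degree down determines the c_i
solution: c_0 = 1, c_1 = 4, c_2 = -3


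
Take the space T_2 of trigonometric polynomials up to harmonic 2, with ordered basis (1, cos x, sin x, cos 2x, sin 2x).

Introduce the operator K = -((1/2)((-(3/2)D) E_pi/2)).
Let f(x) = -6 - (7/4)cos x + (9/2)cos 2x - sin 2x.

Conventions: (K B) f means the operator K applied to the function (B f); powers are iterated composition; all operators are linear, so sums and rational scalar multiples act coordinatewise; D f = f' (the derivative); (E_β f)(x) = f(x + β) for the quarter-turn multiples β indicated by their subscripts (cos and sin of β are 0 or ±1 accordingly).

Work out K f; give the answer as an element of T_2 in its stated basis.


g(x) = (21/16)cos x + (3/2)cos 2x + (27/4)sin 2x

E_pi/2 f = -6 + (7/4)sin x - (9/2)cos 2x + sin 2x
D E_pi/2 f = (7/4)cos x + 2cos 2x + 9sin 2x
(-(3/2)D) E_pi/2 f = -(21/8)cos x - 3cos 2x - (27/2)sin 2x
((1/2)((-(3/2)D) E_pi/2)) f = -(21/16)cos x - (3/2)cos 2x - (27/4)sin 2x
(-((1/2)((-(3/2)D) E_pi/2))) f = (21/16)cos x + (3/2)cos 2x + (27/4)sin 2x


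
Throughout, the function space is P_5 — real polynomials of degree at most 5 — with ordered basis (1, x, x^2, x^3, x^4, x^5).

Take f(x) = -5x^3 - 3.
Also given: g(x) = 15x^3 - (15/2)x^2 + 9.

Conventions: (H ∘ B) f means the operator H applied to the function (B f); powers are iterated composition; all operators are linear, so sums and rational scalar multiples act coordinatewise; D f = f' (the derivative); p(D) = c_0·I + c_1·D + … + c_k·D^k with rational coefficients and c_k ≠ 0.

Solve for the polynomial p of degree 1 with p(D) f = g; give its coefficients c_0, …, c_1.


D^0 f = -5x^3 - 3
D^1 f = -15x^2
matching coefficients of g against c_0 f + c_1 Df + … from the top degree down determines the c_i
solution: c_0 = -3, c_1 = 1/2

p(D) = -3·I + (1/2)·D, i.e. c_0 = -3, c_1 = 1/2


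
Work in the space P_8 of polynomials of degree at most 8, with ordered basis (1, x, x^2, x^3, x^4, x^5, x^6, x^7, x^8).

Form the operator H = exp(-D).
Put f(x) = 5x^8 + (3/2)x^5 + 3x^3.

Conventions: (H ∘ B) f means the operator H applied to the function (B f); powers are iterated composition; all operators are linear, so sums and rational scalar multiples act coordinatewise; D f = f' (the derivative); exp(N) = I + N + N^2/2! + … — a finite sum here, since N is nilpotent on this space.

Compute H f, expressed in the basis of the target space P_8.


the image equals g(x) = 5x^8 - 40x^7 + 140x^6 - (557/2)x^5 + (685/2)x^4 - 262x^3 + 116x^2 - (47/2)x + 1/2

order-1 term: -40x^7 - (15/2)x^4 - 9x^2
order-2 term: 140x^6 + 15x^3 + 9x
order-3 term: -280x^5 - 15x^2 - 3
order-4 term: 350x^4 + (15/2)x
order-5 term: -280x^3 - 3/2
order-6 term: 140x^2
order-7 term: -40x
order-8 term: 5
the series for exp(-D) f terminates at order 8
exp(-D) f = 5x^8 - 40x^7 + 140x^6 - (557/2)x^5 + (685/2)x^4 - 262x^3 + 116x^2 - (47/2)x + 1/2
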